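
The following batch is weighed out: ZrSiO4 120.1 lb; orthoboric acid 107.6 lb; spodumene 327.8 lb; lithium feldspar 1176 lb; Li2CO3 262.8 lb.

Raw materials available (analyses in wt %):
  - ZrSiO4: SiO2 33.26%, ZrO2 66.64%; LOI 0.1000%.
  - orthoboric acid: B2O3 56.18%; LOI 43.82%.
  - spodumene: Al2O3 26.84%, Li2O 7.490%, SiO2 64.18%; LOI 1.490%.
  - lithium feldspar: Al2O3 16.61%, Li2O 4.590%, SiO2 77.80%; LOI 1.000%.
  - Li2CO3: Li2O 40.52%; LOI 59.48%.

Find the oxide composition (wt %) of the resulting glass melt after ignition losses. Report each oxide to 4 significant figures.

Glass mass = 1774 lb (batch 1994 − LOI 220.2).
Composition: Al2O3 15.97%, Li2O 10.43%, SiO2 65.68%, B2O3 3.407%, ZrO2 4.511%

Mid-chain values are displayed rounded to 4 significant figures when written out — all internal work keeps full precision from first step to last; every reported value receives exactly one rounding — derived quantities (LOI, glass mass, the totals, yield, the five compositions) are re-derived at full precision starting from the weights at 1774 lb of glass, as quoted within question or answer.
Mass of each oxide from the mix:
  Al2O3: 327.8·0.2684 + 1176·0.1661 = 283.3 lb
  Li2O: 327.8·0.07490 + 1176·0.04590 + 262.8·0.4052 = 185.0 lb
  SiO2: 120.1·0.3326 + 327.8·0.6418 + 1176·0.7780 = 1165 lb
  B2O3: 107.6·0.5618 = 60.45 lb
  ZrO2: 120.1·0.6664 = 80.03 lb
LOI: 120.1·0.001000 + 107.6·0.4382 + 327.8·0.01490 + 1176·0.01000 + 262.8·0.5948 = 220.2 lb
The glass mass, total less LOI, = 1994 − 220.2 = 1774 lb (the oxide masses sum to this)
wt % = 100 × oxide mass / glass mass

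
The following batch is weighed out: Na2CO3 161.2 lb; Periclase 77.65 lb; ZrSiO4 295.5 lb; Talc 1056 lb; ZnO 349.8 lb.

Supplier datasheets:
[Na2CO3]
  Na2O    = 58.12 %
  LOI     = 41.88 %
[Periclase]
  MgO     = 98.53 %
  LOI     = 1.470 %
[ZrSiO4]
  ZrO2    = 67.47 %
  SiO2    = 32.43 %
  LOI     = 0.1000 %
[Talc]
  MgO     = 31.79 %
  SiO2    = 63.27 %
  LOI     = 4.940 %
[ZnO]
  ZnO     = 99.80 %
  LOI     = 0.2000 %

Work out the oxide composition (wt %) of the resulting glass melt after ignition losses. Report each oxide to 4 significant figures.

Glass mass = 1818 lb (batch 1940 − LOI 121.8).
Composition: Na2O 5.152%, ZnO 19.20%, MgO 22.67%, ZrO2 10.96%, SiO2 42.01%

In-progress results are printed rounded off to 4 significant digits at each printed step; every computation runs at full float precision at all times — every reported result is rounded a single time; derived quantities, which include the five compositions, the totals, ignition loss, the yield, net glass mass, are re-derived in exact precision, as set out in question or answer, starting from the weights on 1818 lb of glass.
What the batch supplies per oxide:
  Na2O: 161.2·0.5812 = 93.69 lb
  ZnO: 349.8·0.9980 = 349.1 lb
  MgO: 77.65·0.9853 + 1056·0.3179 = 412.2 lb
  ZrO2: 295.5·0.6747 = 199.4 lb
  SiO2: 295.5·0.3243 + 1056·0.6327 = 764.0 lb
LOI: 161.2·0.4188 + 77.65·0.01470 + 295.5·0.001000 + 1056·0.04940 + 349.8·0.002000 = 121.8 lb
batch − LOI leaves glass = 1940 − 121.8 = 1818 lb (the oxide masses sum to this)
oxide / glass × 100 gives the wt %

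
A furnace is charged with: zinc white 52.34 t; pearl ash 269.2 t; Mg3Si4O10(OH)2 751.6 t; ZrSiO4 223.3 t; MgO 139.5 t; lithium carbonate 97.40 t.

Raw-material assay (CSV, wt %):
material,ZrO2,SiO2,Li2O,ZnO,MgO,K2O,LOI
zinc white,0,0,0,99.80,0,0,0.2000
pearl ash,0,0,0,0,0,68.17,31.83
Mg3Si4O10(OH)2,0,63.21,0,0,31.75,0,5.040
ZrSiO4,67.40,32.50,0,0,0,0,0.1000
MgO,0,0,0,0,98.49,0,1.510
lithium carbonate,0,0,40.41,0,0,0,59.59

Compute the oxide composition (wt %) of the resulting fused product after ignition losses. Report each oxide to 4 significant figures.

Every computation runs at full float precision through the solve. In-progress results are displayed, with 4-significant-digit rounding, when written out; a single rounding finalizes every reported figure. All derived quantities, including LOI, the yield, six oxide percentages, net glass mass, the totals, are computed using the weight values for 1349 t of glass at full precision as quoted within the problem or the answer.
Per-oxide mass from batch:
  ZrO2: 223.3·0.6740 = 150.5 t
  SiO2: 751.6·0.6321 + 223.3·0.3250 = 547.7 t
  Li2O: 97.40·0.4041 = 39.36 t
  ZnO: 52.34·0.9980 = 52.24 t
  MgO: 751.6·0.3175 + 139.5·0.9849 = 376.0 t
  K2O: 269.2·0.6817 = 183.5 t
LOI: 52.34·0.002000 + 269.2·0.3183 + 751.6·0.05040 + 223.3·0.001000 + 139.5·0.01510 + 97.40·0.5959 = 184.0 t
The glass mass, total less LOI, = 1533 − 184.0 = 1349 t (matching Σ of the oxides)
wt %: oxide over glass, times 100

Glass mass = 1349 t (batch 1533 − LOI 184.0).
Composition: ZrO2 11.15%, SiO2 40.59%, Li2O 2.917%, ZnO 3.871%, MgO 27.87%, K2O 13.60%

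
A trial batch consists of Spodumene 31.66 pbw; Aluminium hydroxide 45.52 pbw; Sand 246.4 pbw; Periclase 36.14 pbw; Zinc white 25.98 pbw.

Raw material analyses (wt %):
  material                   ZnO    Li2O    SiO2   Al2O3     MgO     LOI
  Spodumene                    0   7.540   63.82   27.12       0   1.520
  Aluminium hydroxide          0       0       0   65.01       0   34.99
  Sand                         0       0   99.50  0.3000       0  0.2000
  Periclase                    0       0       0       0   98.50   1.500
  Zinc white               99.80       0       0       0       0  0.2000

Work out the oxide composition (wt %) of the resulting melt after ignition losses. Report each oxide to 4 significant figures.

Glass mass = 368.2 pbw (batch 385.7 − LOI 17.50).
Composition: ZnO 7.042%, Li2O 0.6483%, SiO2 72.07%, Al2O3 10.57%, MgO 9.668%

In-progress results appear rounded off to 4 significant figures alongside each step. All internal work maintains full precision at every stage. Each reported number carries a single rounding. All derived quantities, including yield, glass mass, the five compositions, the totals, LOI, are carried starting from the weights for 368.2 pbw of glass in full float precision as quoted within problem or answer.
Delivered oxide masses:
  ZnO: 25.98·0.9980 = 25.93 pbw
  Li2O: 31.66·0.07540 = 2.387 pbw
  SiO2: 31.66·0.6382 + 246.4·0.9950 = 265.4 pbw
  Al2O3: 31.66·0.2712 + 45.52·0.6501 + 246.4·0.003000 = 38.92 pbw
  MgO: 36.14·0.9850 = 35.60 pbw
LOI: 31.66·0.01520 + 45.52·0.3499 + 246.4·0.002000 + 36.14·0.01500 + 25.98·0.002000 = 17.50 pbw
Glass = total batch minus LOI = 385.7 − 17.50 = 368.2 pbw (equal to the oxide-mass sum)
each oxide over glass, ×100, is wt %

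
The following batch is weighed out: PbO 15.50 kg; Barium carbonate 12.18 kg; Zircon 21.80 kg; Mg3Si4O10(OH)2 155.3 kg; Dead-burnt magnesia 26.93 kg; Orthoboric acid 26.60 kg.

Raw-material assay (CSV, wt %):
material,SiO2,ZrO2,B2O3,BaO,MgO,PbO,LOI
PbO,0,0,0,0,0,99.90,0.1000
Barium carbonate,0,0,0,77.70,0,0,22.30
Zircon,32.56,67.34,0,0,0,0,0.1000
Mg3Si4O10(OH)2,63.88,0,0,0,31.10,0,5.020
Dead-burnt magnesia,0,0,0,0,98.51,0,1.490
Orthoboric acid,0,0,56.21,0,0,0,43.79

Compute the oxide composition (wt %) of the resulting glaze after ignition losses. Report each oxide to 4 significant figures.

Values along the way appear, rounded to 4 significant digits, across the worked steps. The whole derivation holds exact precision throughout. Each reported number takes exactly one rounding. Derived quantities, which include the six compositions, the yield, LOI, glass mass, the totals, are computed in full precision, exactly as shown in question or answer, from the weighed amounts at 235.7 kg of glass.
Per-oxide mass from batch:
  SiO2: 21.80·0.3256 + 155.3·0.6388 = 106.3 kg
  ZrO2: 21.80·0.6734 = 14.68 kg
  B2O3: 26.60·0.5621 = 14.95 kg
  BaO: 12.18·0.7770 = 9.464 kg
  MgO: 155.3·0.3110 + 26.93·0.9851 = 74.83 kg
  PbO: 15.50·0.9990 = 15.48 kg
LOI: 15.50·0.001000 + 12.18·0.2230 + 21.80·0.001000 + 155.3·0.05020 + 26.93·0.01490 + 26.60·0.4379 = 22.60 kg
Net of LOI, the glass mass = 258.3 − 22.60 = 235.7 kg (= Σ oxide masses)
wt % = 100 × oxide mass / glass mass

Glass mass = 235.7 kg (batch 258.3 − LOI 22.60).
Composition: SiO2 45.10%, ZrO2 6.228%, B2O3 6.343%, BaO 4.015%, MgO 31.75%, PbO 6.569%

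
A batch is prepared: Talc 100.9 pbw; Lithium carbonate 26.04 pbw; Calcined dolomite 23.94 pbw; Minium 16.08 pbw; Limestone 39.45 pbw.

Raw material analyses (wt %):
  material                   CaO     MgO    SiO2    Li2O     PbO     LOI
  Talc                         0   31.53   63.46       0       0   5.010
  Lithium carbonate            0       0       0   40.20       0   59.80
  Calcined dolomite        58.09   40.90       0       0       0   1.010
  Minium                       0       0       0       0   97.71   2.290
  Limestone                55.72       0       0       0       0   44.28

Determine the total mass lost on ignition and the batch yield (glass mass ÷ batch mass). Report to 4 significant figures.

LOI loss = 38.71 pbw; glass = 167.7 pbw; yield = 81.25%

The whole derivation keeps full precision at every stage; working values appear, rounded to four significant figures, when written out — each reported value takes a single rounding; derived quantities (the totals, LOI, yield, five oxide percentages, glass mass) are rebuilt using the weight values for 167.7 pbw of glass in full precision as they appear in the question or the answer.
Each material's LOI contribution:
  Talc: 100.9 × 0.05010 = 5.055 pbw
  Lithium carbonate: 26.04 × 0.5980 = 15.57 pbw
  Calcined dolomite: 23.94 × 0.01010 = 0.2418 pbw
  Minium: 16.08 × 0.02290 = 0.3682 pbw
  Limestone: 39.45 × 0.4428 = 17.47 pbw
Total LOI = 38.71 pbw
Glass = batch − LOI = 206.4 − 38.71 = 167.7 pbw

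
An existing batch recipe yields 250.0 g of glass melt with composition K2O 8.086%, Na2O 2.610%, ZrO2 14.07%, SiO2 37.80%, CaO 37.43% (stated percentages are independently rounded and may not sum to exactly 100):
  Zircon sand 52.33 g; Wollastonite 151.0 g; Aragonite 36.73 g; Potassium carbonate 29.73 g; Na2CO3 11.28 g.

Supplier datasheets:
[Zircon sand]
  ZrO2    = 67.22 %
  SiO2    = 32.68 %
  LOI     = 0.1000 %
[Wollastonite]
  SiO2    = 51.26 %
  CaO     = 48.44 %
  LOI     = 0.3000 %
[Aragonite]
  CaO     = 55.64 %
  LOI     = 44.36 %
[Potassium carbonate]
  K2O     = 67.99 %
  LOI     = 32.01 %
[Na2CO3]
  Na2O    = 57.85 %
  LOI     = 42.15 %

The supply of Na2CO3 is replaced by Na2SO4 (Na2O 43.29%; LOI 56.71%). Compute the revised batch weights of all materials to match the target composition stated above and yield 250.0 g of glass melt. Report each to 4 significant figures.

Values along the way are displayed, rounded to four significant figures, across the worked steps. Every computation runs at full float precision in all steps — exactly one rounding goes into every reported value. Derived quantities, including totals, LOI, the five compositions, net glass mass, yield, are computed from the weighed amounts per 250.0 g of glass in exact precision, as given in question or answer.
Oxide-by-oxide targets in 250.0 g glass melt:
  K2O: 8.086% × 250.0 = 20.22 g
  Na2O: 2.610% × 250.0 = 6.525 g
  ZrO2: 14.07% × 250.0 = 35.17 g
  SiO2: 37.80% × 250.0 = 94.50 g
  CaO: 37.43% × 250.0 = 93.58 g
Checking each oxide sum from the weights as reported, under the basis named above (each sum matches its target mass within answer rounding):
  K2O: 29.73·0.6799 = 20.21 g (target 20.22 g)
  Na2O: 15.07·0.4329 = 6.524 g (target 6.525 g)
  ZrO2: 52.33·0.6722 = 35.18 g (target 35.17 g)
  SiO2: 52.33·0.3268 + 151.0·0.5126 = 94.50 g (target 94.50 g)
  CaO: 151.0·0.4844 + 36.73·0.5564 = 93.58 g (target 93.58 g)
Glass-mass sanity pass: Σ batch − LOI loss = 250.0 g (summing oxide targets gives 250.0 g; basis as stated: 250.0 g — gaps are rounding artifacts).
Adding the batch up: Σ batch = 284.9 g; LOI removed, Σ of batch·LOI: 34.86 g; yield, glass over the total, = 87.76%.

Revised batch per 250.0 g glass melt:
  Zircon sand: 52.33 g
  Wollastonite: 151.0 g
  Aragonite: 36.73 g
  Potassium carbonate: 29.73 g
  Na2SO4: 15.07 g
Total batch = 284.9 g; LOI loss = 34.86 g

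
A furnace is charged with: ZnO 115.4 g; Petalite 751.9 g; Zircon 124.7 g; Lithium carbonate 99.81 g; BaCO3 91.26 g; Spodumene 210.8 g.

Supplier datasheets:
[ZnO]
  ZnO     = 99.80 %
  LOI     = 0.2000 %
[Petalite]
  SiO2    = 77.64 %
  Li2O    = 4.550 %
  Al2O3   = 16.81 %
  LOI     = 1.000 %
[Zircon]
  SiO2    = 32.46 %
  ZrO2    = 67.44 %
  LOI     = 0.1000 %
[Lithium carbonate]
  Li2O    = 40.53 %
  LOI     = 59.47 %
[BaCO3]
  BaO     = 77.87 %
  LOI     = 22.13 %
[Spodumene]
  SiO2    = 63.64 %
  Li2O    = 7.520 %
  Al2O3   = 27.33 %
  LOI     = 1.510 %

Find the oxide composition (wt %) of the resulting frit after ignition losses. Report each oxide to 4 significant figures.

Glass mass = 1303 g (batch 1394 − LOI 90.61).
Composition: BaO 5.453%, ZnO 8.837%, SiO2 58.19%, Li2O 6.945%, ZrO2 6.453%, Al2O3 14.12%

Values along the way appear, with 4-significant-digit rounding, between the steps; each numeric step holds full precision in every operation — exactly one rounding is applied to each reported figure — the derived quantities, which include glass mass, the yield, totals, ignition loss, six oxide percentages, are computed at full precision, as they appear in the question or the answer, from the batch weights per 1303 g of glass.
Mass of each oxide from the mix:
  BaO: 91.26·0.7787 = 71.06 g
  ZnO: 115.4·0.9980 = 115.2 g
  SiO2: 751.9·0.7764 + 124.7·0.3246 + 210.8·0.6364 = 758.4 g
  Li2O: 751.9·0.04550 + 99.81·0.4053 + 210.8·0.07520 = 90.52 g
  ZrO2: 124.7·0.6744 = 84.10 g
  Al2O3: 751.9·0.1681 + 210.8·0.2733 = 184.0 g
LOI: 115.4·0.002000 + 751.9·0.01000 + 124.7·0.001000 + 99.81·0.5947 + 91.26·0.2213 + 210.8·0.01510 = 90.61 g
Net of LOI, the glass mass = 1394 − 90.61 = 1303 g (equal to the oxide-mass sum)
percent share: oxide ÷ glass, ×100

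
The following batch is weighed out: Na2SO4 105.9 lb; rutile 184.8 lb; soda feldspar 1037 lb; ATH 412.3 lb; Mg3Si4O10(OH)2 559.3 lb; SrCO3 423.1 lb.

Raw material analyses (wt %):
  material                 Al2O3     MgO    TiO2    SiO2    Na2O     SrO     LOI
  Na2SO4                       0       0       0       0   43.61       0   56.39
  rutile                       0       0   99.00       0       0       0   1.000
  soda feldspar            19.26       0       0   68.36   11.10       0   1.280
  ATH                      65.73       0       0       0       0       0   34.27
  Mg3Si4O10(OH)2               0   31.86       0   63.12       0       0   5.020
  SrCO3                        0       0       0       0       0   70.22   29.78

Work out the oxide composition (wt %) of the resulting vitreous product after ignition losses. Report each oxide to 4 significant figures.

All arithmetic keeps full float precision from start to finish. In-progress results are displayed, with 4-significant-figure rounding, when written out; every reported value is rounded only once. The derived quantities (totals, the six compositions, LOI, yield, net glass mass) are carried at full precision from the batch weights at 2352 lb of glass, as written in either problem or answer.
What the batch supplies per oxide:
  Al2O3: 1037·0.1926 + 412.3·0.6573 = 470.7 lb
  MgO: 559.3·0.3186 = 178.2 lb
  TiO2: 184.8·0.9900 = 183.0 lb
  SiO2: 1037·0.6836 + 559.3·0.6312 = 1062 lb
  Na2O: 105.9·0.4361 + 1037·0.1110 = 161.3 lb
  SrO: 423.1·0.7022 = 297.1 lb
LOI: 105.9·0.5639 + 184.8·0.01000 + 1037·0.01280 + 412.3·0.3427 + 559.3·0.05020 + 423.1·0.2978 = 370.2 lb
Glass = total batch minus LOI = 2722 − 370.2 = 2352 lb (= Σ oxide masses)
each wt % is 100 × oxide ÷ glass

Glass mass = 2352 lb (batch 2722 − LOI 370.2).
Composition: Al2O3 20.01%, MgO 7.576%, TiO2 7.778%, SiO2 45.15%, Na2O 6.857%, SrO 12.63%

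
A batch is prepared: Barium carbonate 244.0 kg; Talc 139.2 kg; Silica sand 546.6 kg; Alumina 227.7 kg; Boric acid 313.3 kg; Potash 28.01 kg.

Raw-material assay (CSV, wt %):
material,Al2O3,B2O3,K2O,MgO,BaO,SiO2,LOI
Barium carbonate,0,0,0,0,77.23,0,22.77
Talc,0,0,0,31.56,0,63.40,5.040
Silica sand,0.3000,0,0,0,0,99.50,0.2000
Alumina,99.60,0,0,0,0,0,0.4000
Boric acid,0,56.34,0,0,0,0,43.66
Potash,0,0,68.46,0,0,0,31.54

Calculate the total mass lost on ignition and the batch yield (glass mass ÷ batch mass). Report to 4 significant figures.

Each numeric step carries full float precision from start to finish — mid-chain values are printed, rounded to 4 significant figures, across the worked steps. Every reported result takes exactly one rounding; all derived quantities, including net glass mass, totals, yield, LOI, six oxide percentages, are recomputed from the weighed amounts at 1289 kg of glass in full precision precisely as stated by the question or the answer.
Material-by-material LOI:
  Barium carbonate: 244.0 × 0.2277 = 55.56 kg
  Talc: 139.2 × 0.05040 = 7.016 kg
  Silica sand: 546.6 × 0.002000 = 1.093 kg
  Alumina: 227.7 × 0.004000 = 0.9108 kg
  Boric acid: 313.3 × 0.4366 = 136.8 kg
  Potash: 28.01 × 0.3154 = 8.834 kg
Total LOI = 210.2 kg
Glass = batch − LOI = 1499 − 210.2 = 1289 kg

LOI loss = 210.2 kg; glass = 1289 kg; yield = 85.98%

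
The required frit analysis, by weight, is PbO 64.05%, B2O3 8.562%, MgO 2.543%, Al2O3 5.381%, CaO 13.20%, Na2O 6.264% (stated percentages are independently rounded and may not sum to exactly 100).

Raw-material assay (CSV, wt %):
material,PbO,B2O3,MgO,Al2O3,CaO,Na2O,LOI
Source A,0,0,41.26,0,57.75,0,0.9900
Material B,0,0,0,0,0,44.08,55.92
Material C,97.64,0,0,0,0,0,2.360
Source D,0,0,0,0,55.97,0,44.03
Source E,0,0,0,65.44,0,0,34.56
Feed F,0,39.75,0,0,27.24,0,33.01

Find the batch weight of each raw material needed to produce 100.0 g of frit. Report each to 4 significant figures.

Batch per 100.0 g frit:
  Source A: 6.163 g
  Material B: 14.21 g
  Material C: 65.60 g
  Source D: 6.742 g
  Source E: 8.223 g
  Feed F: 21.54 g
Total batch = 122.5 g; LOI loss = 22.48 g; yield = 81.65%

Working values are displayed, rounded to 4 significant figures, in the printout — all arithmetic maintains full precision from first step to last — a single rounding completes every reported number; all derived quantities (net glass mass, totals, LOI, six oxide percentages, yield) are recomputed using the weight values on 100.0 g of glass at full precision, precisely as stated by problem or answer.
Per-oxide target masses for 100.0 g frit:
  PbO: 64.05% × 100.0 = 64.05 g
  B2O3: 8.562% × 100.0 = 8.562 g
  MgO: 2.543% × 100.0 = 2.543 g
  Al2O3: 5.381% × 100.0 = 5.381 g
  CaO: 13.20% × 100.0 = 13.20 g
  Na2O: 6.264% × 100.0 = 6.264 g
Verifying the oxide balance on the weights just shown, per the basis as stated (sum by sum, the targets are met given rounding of the digits):
  PbO: 65.60·0.9764 = 64.05 g (target 64.05 g)
  B2O3: 21.54·0.3975 = 8.562 g (target 8.562 g)
  MgO: 6.163·0.4126 = 2.543 g (target 2.543 g)
  Al2O3: 8.223·0.6544 = 5.381 g (target 5.381 g)
  CaO: 6.163·0.5775 + 6.742·0.5597 + 21.54·0.2724 = 13.20 g (target 13.20 g)
  Na2O: 14.21·0.4408 = 6.264 g (target 6.264 g)
Glass-mass closure: total batch − LOI = 100.0 g (oxide target masses add up to 100.0 g; with the basis standing at 100.0 g — gaps are rounding artifacts).
Batch grand total — Σ batch = 122.5 g; Σ batch·LOI gives LOI loss = 22.48 g; as yield: glass ÷ batch → 81.65%.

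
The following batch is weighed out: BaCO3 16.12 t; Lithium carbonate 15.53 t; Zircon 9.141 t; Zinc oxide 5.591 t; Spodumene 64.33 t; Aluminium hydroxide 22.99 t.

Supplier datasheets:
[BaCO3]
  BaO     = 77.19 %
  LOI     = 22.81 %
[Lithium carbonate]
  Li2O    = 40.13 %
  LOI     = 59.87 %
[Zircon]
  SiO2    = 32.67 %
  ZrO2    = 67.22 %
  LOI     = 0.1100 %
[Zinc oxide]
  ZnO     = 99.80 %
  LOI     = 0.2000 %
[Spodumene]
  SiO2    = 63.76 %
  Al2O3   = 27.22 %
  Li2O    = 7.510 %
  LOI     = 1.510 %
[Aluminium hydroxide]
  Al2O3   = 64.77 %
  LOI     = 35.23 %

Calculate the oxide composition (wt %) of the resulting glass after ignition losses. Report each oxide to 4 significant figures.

Values along the way are printed, rounded to 4 significant figures, between the steps — each numeric step maintains full float precision end to end; each reported result takes a single rounding — all derived quantities (net glass mass, six oxide percentages, totals, yield, LOI) are recomputed in full float precision starting from the weights on 111.6 t of glass, exactly as shown in the problem or answer text.
Delivered oxide masses:
  SiO2: 9.141·0.3267 + 64.33·0.6376 = 44.00 t
  Al2O3: 64.33·0.2722 + 22.99·0.6477 = 32.40 t
  Li2O: 15.53·0.4013 + 64.33·0.07510 = 11.06 t
  BaO: 16.12·0.7719 = 12.44 t
  ZnO: 5.591·0.9980 = 5.580 t
  ZrO2: 9.141·0.6722 = 6.145 t
LOI: 16.12·0.2281 + 15.53·0.5987 + 9.141·0.001100 + 5.591·0.002000 + 64.33·0.01510 + 22.99·0.3523 = 22.07 t
Net of LOI, the glass mass = 133.7 − 22.07 = 111.6 t (matching Σ of the oxides)
each wt % is 100 × oxide ÷ glass

Glass mass = 111.6 t (batch 133.7 − LOI 22.07).
Composition: SiO2 39.42%, Al2O3 29.02%, Li2O 9.910%, BaO 11.15%, ZnO 4.998%, ZrO2 5.504%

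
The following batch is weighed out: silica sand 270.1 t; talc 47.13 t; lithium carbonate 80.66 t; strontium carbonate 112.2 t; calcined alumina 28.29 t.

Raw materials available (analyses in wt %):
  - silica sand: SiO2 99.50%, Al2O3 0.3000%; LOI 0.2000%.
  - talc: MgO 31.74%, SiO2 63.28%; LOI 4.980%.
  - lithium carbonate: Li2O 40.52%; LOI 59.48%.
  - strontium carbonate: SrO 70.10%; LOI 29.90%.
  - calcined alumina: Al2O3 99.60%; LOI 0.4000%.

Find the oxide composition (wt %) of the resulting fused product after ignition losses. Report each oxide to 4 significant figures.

All arithmetic maintains full float precision in every operation. The intermediate values appear, rounded to 4 significant digits, across the worked steps. Each reported value includes exactly one rounding. Derived quantities are rebuilt starting from the weights for 453.9 t of glass in full float precision (five oxide percentages, the totals, LOI, the yield, net glass mass), exactly as shown in either problem or answer.
Mass of each oxide from the mix:
  Li2O: 80.66·0.4052 = 32.68 t
  MgO: 47.13·0.3174 = 14.96 t
  SrO: 112.2·0.7010 = 78.65 t
  SiO2: 270.1·0.9950 + 47.13·0.6328 = 298.6 t
  Al2O3: 270.1·0.003000 + 28.29·0.9960 = 28.99 t
LOI: 270.1·0.002000 + 47.13·0.04980 + 80.66·0.5948 + 112.2·0.2990 + 28.29·0.004000 = 84.52 t
Net of LOI, the glass mass = 538.4 − 84.52 = 453.9 t (equal to the oxide-mass sum)
percent by weight: oxide/glass ×100

Glass mass = 453.9 t (batch 538.4 − LOI 84.52).
Composition: Li2O 7.201%, MgO 3.296%, SrO 17.33%, SiO2 65.79%, Al2O3 6.387%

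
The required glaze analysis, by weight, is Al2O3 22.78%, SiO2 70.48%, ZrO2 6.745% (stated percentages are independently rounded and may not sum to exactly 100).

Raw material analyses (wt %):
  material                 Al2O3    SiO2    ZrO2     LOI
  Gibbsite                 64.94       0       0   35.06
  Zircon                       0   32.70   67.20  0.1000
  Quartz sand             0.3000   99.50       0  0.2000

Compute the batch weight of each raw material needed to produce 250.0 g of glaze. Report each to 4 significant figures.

Batch per 250.0 g glaze:
  Gibbsite: 86.92 g
  Zircon: 25.09 g
  Quartz sand: 168.8 g
Total batch = 280.8 g; LOI loss = 30.84 g; yield = 89.02%

All internal work keeps full float precision in every operation; working values are shown, rounded to 4 significant figures, alongside each step. Every reported result takes just one rounding; the derived quantities are recomputed starting from the weights at 250.0 g of glass in full float precision (the three compositions, the totals, ignition loss, net glass mass, the yield), as quoted within the problem or answer text.
Target oxide masses per 250.0 g glaze:
  Al2O3: 22.78% × 250.0 = 56.95 g
  SiO2: 70.48% × 250.0 = 176.2 g
  ZrO2: 6.745% × 250.0 = 16.86 g
Balance tally, oxide-wise, on the weights just shown, relative to the basis at hand (every target is met by its sum up to rounding of the answer):
  Al2O3: 86.92·0.6494 + 168.8·0.003000 = 56.95 g (target 56.95 g)
  SiO2: 25.09·0.3270 + 168.8·0.9950 = 176.2 g (target 176.2 g)
  ZrO2: 25.09·0.6720 = 16.86 g (target 16.86 g)
Mass balance on the glass: whole batch net of LOI = 250.0 g (the Σ of target masses is 250.0 g; against the stated basis, 250.0 g — deltas are rounding alone).
Total batch = Σ batch = 280.8 g; ignition loss, Σ(batch × LOI) = 30.84 g; the yield ratio, glass ÷ batch: 89.02%.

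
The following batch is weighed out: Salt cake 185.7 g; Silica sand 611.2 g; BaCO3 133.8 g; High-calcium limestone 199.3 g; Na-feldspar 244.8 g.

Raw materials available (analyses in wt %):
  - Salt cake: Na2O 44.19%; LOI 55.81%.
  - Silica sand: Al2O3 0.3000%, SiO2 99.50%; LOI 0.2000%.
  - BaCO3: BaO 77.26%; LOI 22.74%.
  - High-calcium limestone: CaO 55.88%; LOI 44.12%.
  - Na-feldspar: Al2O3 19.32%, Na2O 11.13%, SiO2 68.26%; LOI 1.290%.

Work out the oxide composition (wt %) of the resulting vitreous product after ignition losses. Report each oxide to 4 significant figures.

Values along the way are printed (rounded to 4 significant figures) on the page. Each numeric step maintains full float precision end to end. Every reported result includes exactly one rounding — all derived quantities (yield, net glass mass, the five compositions, ignition loss, totals) are computed in full float precision from the batch weights at 1148 g of glass exactly as printed in the question or the answer.
Mass of each oxide from the mix:
  Al2O3: 611.2·0.003000 + 244.8·0.1932 = 49.13 g
  BaO: 133.8·0.7726 = 103.4 g
  Na2O: 185.7·0.4419 + 244.8·0.1113 = 109.3 g
  SiO2: 611.2·0.9950 + 244.8·0.6826 = 775.2 g
  CaO: 199.3·0.5588 = 111.4 g
LOI: 185.7·0.5581 + 611.2·0.002000 + 133.8·0.2274 + 199.3·0.4412 + 244.8·0.01290 = 226.4 g
batch − LOI leaves glass = 1375 − 226.4 = 1148 g (= the summed oxide contributions)
oxide / glass × 100 gives the wt %

Glass mass = 1148 g (batch 1375 − LOI 226.4).
Composition: Al2O3 4.278%, BaO 9.001%, Na2O 9.518%, SiO2 67.51%, CaO 9.698%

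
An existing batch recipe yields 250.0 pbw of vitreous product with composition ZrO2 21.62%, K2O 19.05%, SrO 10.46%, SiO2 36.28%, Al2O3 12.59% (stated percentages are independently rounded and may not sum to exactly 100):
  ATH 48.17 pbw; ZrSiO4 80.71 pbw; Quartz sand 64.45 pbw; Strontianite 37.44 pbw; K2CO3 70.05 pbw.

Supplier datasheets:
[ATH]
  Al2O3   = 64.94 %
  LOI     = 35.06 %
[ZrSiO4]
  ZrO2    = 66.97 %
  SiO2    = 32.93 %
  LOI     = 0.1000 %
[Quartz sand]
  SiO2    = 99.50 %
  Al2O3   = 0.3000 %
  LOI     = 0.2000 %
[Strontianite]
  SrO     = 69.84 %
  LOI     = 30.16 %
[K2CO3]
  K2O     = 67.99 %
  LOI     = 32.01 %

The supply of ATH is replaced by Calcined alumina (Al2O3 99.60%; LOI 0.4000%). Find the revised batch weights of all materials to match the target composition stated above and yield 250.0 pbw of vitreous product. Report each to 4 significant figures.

Mid-chain values appear (rounded to four significant figures) when written out — all internal work runs at full precision at all times — each reported value takes just one rounding — all derived quantities are carried using the weight values at 250.0 pbw of glass in full float precision (glass mass, ignition loss, yield, totals, the five compositions), as written in the problem or answer text.
Per-oxide target masses for 250.0 pbw vitreous product:
  ZrO2: 21.62% × 250.0 = 54.05 pbw
  K2O: 19.05% × 250.0 = 47.62 pbw
  SrO: 10.46% × 250.0 = 26.15 pbw
  SiO2: 36.28% × 250.0 = 90.70 pbw
  Al2O3: 12.59% × 250.0 = 31.48 pbw
Oxide-by-oxide audit per the reported batch figures, against the basis in use (sum by sum, the targets are met given rounding of the digits):
  ZrO2: 80.71·0.6697 = 54.05 pbw (target 54.05 pbw)
  K2O: 70.05·0.6799 = 47.63 pbw (target 47.62 pbw)
  SrO: 37.44·0.6984 = 26.15 pbw (target 26.15 pbw)
  SiO2: 80.71·0.3293 + 64.45·0.9950 = 90.71 pbw (target 90.70 pbw)
  Al2O3: 31.41·0.9960 + 64.45·0.003000 = 31.48 pbw (target 31.48 pbw)
Glass mass check: batch Σ − ignition loss = 250.0 pbw (the Σ of target masses is 250.0 pbw; with the basis standing at 250.0 pbw — any gap is answer rounding).
Batch total: Σ batch = 284.1 pbw; LOI removed, Σ of batch·LOI: 34.05 pbw; glass ÷ batch gives a yield of 88.01%.

Revised batch per 250.0 pbw vitreous product:
  Calcined alumina: 31.41 pbw
  ZrSiO4: 80.71 pbw
  Quartz sand: 64.45 pbw
  Strontianite: 37.44 pbw
  K2CO3: 70.05 pbw
Total batch = 284.1 pbw; LOI loss = 34.05 pbw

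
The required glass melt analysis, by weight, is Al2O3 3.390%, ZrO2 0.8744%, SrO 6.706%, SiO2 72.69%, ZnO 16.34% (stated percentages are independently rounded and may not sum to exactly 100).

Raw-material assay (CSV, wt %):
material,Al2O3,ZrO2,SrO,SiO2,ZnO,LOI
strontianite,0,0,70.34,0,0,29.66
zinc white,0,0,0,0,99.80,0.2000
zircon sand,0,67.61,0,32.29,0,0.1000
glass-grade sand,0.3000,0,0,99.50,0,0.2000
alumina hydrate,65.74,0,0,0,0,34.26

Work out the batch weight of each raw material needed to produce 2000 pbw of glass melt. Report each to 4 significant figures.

Batch per 2000 pbw glass melt:
  strontianite: 190.7 pbw
  zinc white: 327.5 pbw
  zircon sand: 25.87 pbw
  glass-grade sand: 1453 pbw
  alumina hydrate: 96.50 pbw
Total batch = 2094 pbw; LOI loss = 93.21 pbw; yield = 95.55%

The whole derivation runs at exact precision end to end; mid-chain values are printed rounded off to 4 significant digits when written out; exactly one rounding is applied to every reported number. The derived quantities, which include glass mass, the yield, five oxide percentages, ignition loss, totals, are computed at full float precision, exactly as printed in problem or answer, using the weight values at 2000 pbw of glass.
Target oxide masses per 2000 pbw glass melt:
  Al2O3: 3.390% × 2000 = 67.80 pbw
  ZrO2: 0.8744% × 2000 = 17.49 pbw
  SrO: 6.706% × 2000 = 134.1 pbw
  SiO2: 72.69% × 2000 = 1454 pbw
  ZnO: 16.34% × 2000 = 326.8 pbw
Per-oxide balance check with the batch weights as given, on the stated basis (summed amounts equal target values modulo rounding of the values):
  Al2O3: 1453·0.003000 + 96.50·0.6574 = 67.80 pbw (target 67.80 pbw)
  ZrO2: 25.87·0.6761 = 17.49 pbw (target 17.49 pbw)
  SrO: 190.7·0.7034 = 134.1 pbw (target 134.1 pbw)
  SiO2: 25.87·0.3229 + 1453·0.9950 = 1454 pbw (target 1454 pbw)
  ZnO: 327.5·0.9980 = 326.8 pbw (target 326.8 pbw)
Glass-mass bookkeeping: batch Σ − ignition loss = 2000 pbw (targets for the oxides total 2000 pbw; stated basis 2000 pbw — rounding explains the deltas).
Whole-batch sum: Σ batch = 2094 pbw; ignition loss, Σ(batch × LOI) = 93.21 pbw; yield: glass divided by total = 95.55%.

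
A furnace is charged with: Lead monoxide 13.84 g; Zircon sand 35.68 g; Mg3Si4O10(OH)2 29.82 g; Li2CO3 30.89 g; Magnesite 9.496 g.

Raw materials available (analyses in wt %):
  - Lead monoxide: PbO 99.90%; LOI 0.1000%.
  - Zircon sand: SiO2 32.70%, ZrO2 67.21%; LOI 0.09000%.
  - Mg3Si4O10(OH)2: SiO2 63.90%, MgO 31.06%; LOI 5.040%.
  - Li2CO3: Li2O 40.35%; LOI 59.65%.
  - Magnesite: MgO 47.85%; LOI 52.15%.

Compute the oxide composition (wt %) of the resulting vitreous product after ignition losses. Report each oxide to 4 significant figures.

Intermediates are shown rounded off to 4 significant digits within the worked lines. Every computation carries full precision through the solve — every reported figure takes a single rounding; the derived quantities are recomputed from the weighed amounts for 94.80 g of glass in full float precision (LOI, yield, the totals, five oxide percentages, net glass mass), as quoted within either problem or answer.
Mass of each oxide from the mix:
  Li2O: 30.89·0.4035 = 12.46 g
  SiO2: 35.68·0.3270 + 29.82·0.6390 = 30.72 g
  ZrO2: 35.68·0.6721 = 23.98 g
  MgO: 29.82·0.3106 + 9.496·0.4785 = 13.81 g
  PbO: 13.84·0.9990 = 13.83 g
LOI: 13.84·0.001000 + 35.68·9.000e-04 + 29.82·0.05040 + 30.89·0.5965 + 9.496·0.5215 = 24.93 g
Net of LOI, the glass mass = 119.7 − 24.93 = 94.80 g (equal to the oxide-mass sum)
wt % = oxide mass / glass mass × 100

Glass mass = 94.80 g (batch 119.7 − LOI 24.93).
Composition: Li2O 13.15%, SiO2 32.41%, ZrO2 25.30%, MgO 14.56%, PbO 14.58%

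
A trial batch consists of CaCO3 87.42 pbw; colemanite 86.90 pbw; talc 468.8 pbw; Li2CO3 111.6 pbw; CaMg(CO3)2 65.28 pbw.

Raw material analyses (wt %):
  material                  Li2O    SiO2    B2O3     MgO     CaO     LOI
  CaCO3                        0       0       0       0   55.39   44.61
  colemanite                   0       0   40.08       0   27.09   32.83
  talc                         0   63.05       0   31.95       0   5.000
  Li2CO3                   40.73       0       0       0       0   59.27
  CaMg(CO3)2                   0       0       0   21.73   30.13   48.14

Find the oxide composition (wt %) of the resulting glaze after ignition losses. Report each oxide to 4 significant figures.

Full float precision is held end to end — the intermediate values are shown rounded to 4 significant digits between the steps. Every reported value carries a single rounding — the derived quantities (totals, the yield, glass mass, LOI, the five compositions) are computed using the weight values per 631.5 pbw of glass in full float precision exactly as printed in either problem or answer.
Delivered oxide masses:
  Li2O: 111.6·0.4073 = 45.45 pbw
  SiO2: 468.8·0.6305 = 295.6 pbw
  B2O3: 86.90·0.4008 = 34.83 pbw
  MgO: 468.8·0.3195 + 65.28·0.2173 = 164.0 pbw
  CaO: 87.42·0.5539 + 86.90·0.2709 + 65.28·0.3013 = 91.63 pbw
LOI: 87.42·0.4461 + 86.90·0.3283 + 468.8·0.05000 + 111.6·0.5927 + 65.28·0.4814 = 188.5 pbw
batch − LOI leaves glass = 820.0 − 188.5 = 631.5 pbw (= Σ oxide masses)
each oxide over glass, ×100, is wt %

Glass mass = 631.5 pbw (batch 820.0 − LOI 188.5).
Composition: Li2O 7.198%, SiO2 46.81%, B2O3 5.516%, MgO 25.97%, CaO 14.51%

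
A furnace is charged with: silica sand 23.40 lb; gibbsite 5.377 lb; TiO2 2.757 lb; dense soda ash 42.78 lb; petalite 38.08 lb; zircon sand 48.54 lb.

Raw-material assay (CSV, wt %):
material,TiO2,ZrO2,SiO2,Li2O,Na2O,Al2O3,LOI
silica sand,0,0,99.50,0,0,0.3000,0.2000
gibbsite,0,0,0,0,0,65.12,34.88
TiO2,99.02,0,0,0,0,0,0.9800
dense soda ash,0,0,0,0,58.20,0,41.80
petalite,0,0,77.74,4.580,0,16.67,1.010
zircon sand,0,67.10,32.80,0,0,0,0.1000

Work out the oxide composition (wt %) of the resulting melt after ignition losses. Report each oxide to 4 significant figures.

Mid-chain values are shown rounded off to 4 significant digits within the worked lines — every computation maintains full float precision at each step — a single rounding completes each reported result; the derived quantities are re-derived starting from the weights at 140.7 lb of glass at full precision (totals, glass mass, six oxide percentages, LOI, yield) as quoted within the question or the answer.
What the batch supplies per oxide:
  TiO2: 2.757·0.9902 = 2.730 lb
  ZrO2: 48.54·0.6710 = 32.57 lb
  SiO2: 23.40·0.9950 + 38.08·0.7774 + 48.54·0.3280 = 68.81 lb
  Li2O: 38.08·0.04580 = 1.744 lb
  Na2O: 42.78·0.5820 = 24.90 lb
  Al2O3: 23.40·0.003000 + 5.377·0.6512 + 38.08·0.1667 = 9.920 lb
LOI: 23.40·0.002000 + 5.377·0.3488 + 2.757·0.009800 + 42.78·0.4180 + 38.08·0.01010 + 48.54·0.001000 = 20.26 lb
Net of LOI, the glass mass = 160.9 − 20.26 = 140.7 lb (matching Σ of the oxides)
wt %: oxide over glass, times 100

Glass mass = 140.7 lb (batch 160.9 − LOI 20.26).
Composition: TiO2 1.941%, ZrO2 23.15%, SiO2 48.91%, Li2O 1.240%, Na2O 17.70%, Al2O3 7.052%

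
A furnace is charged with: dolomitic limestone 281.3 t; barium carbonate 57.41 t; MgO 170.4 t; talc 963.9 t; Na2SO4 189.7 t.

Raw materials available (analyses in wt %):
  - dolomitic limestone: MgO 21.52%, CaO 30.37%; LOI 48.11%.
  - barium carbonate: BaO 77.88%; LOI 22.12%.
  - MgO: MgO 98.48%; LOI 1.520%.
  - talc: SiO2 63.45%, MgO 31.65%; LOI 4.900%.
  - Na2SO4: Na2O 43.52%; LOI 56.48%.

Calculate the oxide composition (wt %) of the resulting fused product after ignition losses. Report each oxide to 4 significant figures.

In-progress results appear rounded off to 4 significant digits in the printout. Exact precision is maintained at every stage; each reported figure includes exactly one rounding — all derived quantities, including ignition loss, the totals, the yield, net glass mass, five oxide percentages, are rebuilt from the weighed amounts on 1358 t of glass at full precision exactly as shown in either problem or answer.
Mass of each oxide from the mix:
  SiO2: 963.9·0.6345 = 611.6 t
  MgO: 281.3·0.2152 + 170.4·0.9848 + 963.9·0.3165 = 533.4 t
  Na2O: 189.7·0.4352 = 82.56 t
  CaO: 281.3·0.3037 = 85.43 t
  BaO: 57.41·0.7788 = 44.71 t
LOI: 281.3·0.4811 + 57.41·0.2212 + 170.4·0.01520 + 963.9·0.04900 + 189.7·0.5648 = 305.0 t
Glass = total batch minus LOI = 1663 − 305.0 = 1358 t (matching Σ of the oxides)
wt % = 100 × oxide mass / glass mass

Glass mass = 1358 t (batch 1663 − LOI 305.0).
Composition: SiO2 45.05%, MgO 39.29%, Na2O 6.081%, CaO 6.292%, BaO 3.293%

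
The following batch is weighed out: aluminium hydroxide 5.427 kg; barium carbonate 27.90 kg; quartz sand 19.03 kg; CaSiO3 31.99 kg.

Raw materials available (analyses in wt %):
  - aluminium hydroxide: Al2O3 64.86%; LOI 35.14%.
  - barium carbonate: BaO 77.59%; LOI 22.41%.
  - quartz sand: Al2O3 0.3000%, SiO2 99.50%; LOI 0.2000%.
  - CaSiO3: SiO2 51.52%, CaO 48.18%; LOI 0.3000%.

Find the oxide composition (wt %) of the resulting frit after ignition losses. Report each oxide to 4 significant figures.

Glass mass = 76.05 kg (batch 84.35 − LOI 8.293).
Composition: BaO 28.46%, Al2O3 4.703%, SiO2 46.57%, CaO 20.27%

All arithmetic maintains exact precision through every step. Working values appear, rounded to 4 significant figures, in the printout. Exactly one rounding goes into every reported number; derived quantities (totals, the yield, ignition loss, net glass mass, four oxide percentages) are re-derived at exact precision starting from the weights at 76.05 kg of glass precisely as stated by the problem or the answer.
Delivered oxide masses:
  BaO: 27.90·0.7759 = 21.65 kg
  Al2O3: 5.427·0.6486 + 19.03·0.003000 = 3.577 kg
  SiO2: 19.03·0.9950 + 31.99·0.5152 = 35.42 kg
  CaO: 31.99·0.4818 = 15.41 kg
LOI: 5.427·0.3514 + 27.90·0.2241 + 19.03·0.002000 + 31.99·0.003000 = 8.293 kg
The glass mass, total less LOI, = 84.35 − 8.293 = 76.05 kg (equal to the oxide-mass sum)
wt %: oxide over glass, times 100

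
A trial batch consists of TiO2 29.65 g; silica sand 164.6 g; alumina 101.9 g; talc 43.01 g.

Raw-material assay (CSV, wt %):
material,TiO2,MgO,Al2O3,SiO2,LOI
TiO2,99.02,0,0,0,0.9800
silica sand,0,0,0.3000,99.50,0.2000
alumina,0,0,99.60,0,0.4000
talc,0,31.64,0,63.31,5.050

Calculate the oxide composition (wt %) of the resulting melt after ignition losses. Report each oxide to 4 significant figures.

Exact precision is kept from start to finish — working values are printed, rounded to four significant figures, in the printout. Each reported value includes exactly one rounding; all derived quantities (glass mass, totals, the yield, four oxide percentages, LOI) are re-derived in full float precision from the weighed amounts at 336.0 g of glass, as given in the problem or answer text.
What the batch supplies per oxide:
  TiO2: 29.65·0.9902 = 29.36 g
  MgO: 43.01·0.3164 = 13.61 g
  Al2O3: 164.6·0.003000 + 101.9·0.9960 = 102.0 g
  SiO2: 164.6·0.9950 + 43.01·0.6331 = 191.0 g
LOI: 29.65·0.009800 + 164.6·0.002000 + 101.9·0.004000 + 43.01·0.05050 = 3.199 g
Net of LOI, the glass mass = 339.2 − 3.199 = 336.0 g (= the summed oxide contributions)
each wt % is 100 × oxide ÷ glass

Glass mass = 336.0 g (batch 339.2 − LOI 3.199).
Composition: TiO2 8.739%, MgO 4.051%, Al2O3 30.36%, SiO2 56.85%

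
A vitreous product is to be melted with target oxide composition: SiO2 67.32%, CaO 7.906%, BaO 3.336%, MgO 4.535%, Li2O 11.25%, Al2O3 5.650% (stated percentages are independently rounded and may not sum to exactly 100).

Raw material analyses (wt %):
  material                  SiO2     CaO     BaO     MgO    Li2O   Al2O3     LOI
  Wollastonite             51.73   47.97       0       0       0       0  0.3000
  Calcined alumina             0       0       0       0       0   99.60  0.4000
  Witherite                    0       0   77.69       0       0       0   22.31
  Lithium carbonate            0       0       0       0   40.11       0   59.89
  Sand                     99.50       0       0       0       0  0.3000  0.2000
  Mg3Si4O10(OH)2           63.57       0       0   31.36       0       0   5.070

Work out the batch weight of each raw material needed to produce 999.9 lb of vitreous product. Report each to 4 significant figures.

Mid-chain values are shown rounded to 4 significant figures between the steps — full precision is carried all the way through — each reported value takes exactly one rounding; derived quantities (LOI, yield, the six compositions, net glass mass, totals) are carried at full precision using the weight values on 999.9 lb of glass as they appear in question or answer.
The oxide mass targets at 999.9 lb vitreous product:
  SiO2: 67.32% × 999.9 = 673.1 lb
  CaO: 7.906% × 999.9 = 79.05 lb
  BaO: 3.336% × 999.9 = 33.36 lb
  MgO: 4.535% × 999.9 = 45.35 lb
  Li2O: 11.25% × 999.9 = 112.5 lb
  Al2O3: 5.650% × 999.9 = 56.49 lb
A balance pass over the oxides, per the reported batch figures, for the quoted basis mass (delivered sums recover each target net of answer rounding effects):
  SiO2: 164.8·0.5173 + 498.5·0.9950 + 144.6·0.6357 = 673.2 lb (target 673.1 lb)
  CaO: 164.8·0.4797 = 79.05 lb (target 79.05 lb)
  BaO: 42.94·0.7769 = 33.36 lb (target 33.36 lb)
  MgO: 144.6·0.3136 = 45.35 lb (target 45.35 lb)
  Li2O: 280.5·0.4011 = 112.5 lb (target 112.5 lb)
  Al2O3: 55.22·0.9960 + 498.5·0.003000 = 56.49 lb (target 56.49 lb)
Glass-mass closure: batch total minus LOI = 999.9 lb (per-oxide target masses sum to 999.9 lb; basis as stated: 999.9 lb — rounding explains the deltas).
Summing the batch: Σ batch = 1187 lb; the LOI term Σ batch·LOI equals 186.6 lb; yield = glass ÷ total batch = 84.27%.

Batch per 999.9 lb vitreous product:
  Wollastonite: 164.8 lb
  Calcined alumina: 55.22 lb
  Witherite: 42.94 lb
  Lithium carbonate: 280.5 lb
  Sand: 498.5 lb
  Mg3Si4O10(OH)2: 144.6 lb
Total batch = 1187 lb; LOI loss = 186.6 lb; yield = 84.27%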